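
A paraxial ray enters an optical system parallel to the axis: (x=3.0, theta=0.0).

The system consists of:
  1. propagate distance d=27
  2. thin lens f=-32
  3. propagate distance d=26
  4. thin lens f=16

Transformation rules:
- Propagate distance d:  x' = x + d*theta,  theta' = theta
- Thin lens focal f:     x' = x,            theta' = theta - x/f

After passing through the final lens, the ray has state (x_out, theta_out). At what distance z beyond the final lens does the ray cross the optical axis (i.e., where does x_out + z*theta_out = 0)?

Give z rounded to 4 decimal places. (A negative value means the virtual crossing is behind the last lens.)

Answer: 22.0952

Derivation:
Initial: x=3.0000 theta=0.0000
After 1 (propagate distance d=27): x=3.0000 theta=0.0000
After 2 (thin lens f=-32): x=3.0000 theta=3/32 (≈0.0938)
After 3 (propagate distance d=26): x=5.4375 theta=3/32 (≈0.0938)
After 4 (thin lens f=16): x=5.4375 theta=-63/256 (≈-0.2461)
z_focus = -x_out/theta_out = -(5.4375)/(-63/256) = 464/21 ≈ 22.0952
Rounded to 4 decimal places: z = 22.0952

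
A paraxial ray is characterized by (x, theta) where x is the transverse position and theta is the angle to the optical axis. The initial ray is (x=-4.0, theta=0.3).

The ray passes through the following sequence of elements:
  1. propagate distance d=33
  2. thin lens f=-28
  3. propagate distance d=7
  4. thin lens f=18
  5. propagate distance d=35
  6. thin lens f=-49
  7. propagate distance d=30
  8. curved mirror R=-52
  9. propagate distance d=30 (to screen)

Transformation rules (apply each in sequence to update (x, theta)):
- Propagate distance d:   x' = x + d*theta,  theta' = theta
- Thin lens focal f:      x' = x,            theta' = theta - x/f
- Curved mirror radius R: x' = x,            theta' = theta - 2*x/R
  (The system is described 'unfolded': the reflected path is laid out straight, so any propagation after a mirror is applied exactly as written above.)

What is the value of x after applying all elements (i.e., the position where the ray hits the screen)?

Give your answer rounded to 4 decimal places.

Initial: x=-4.0000 theta=0.3000
After 1 (propagate distance d=33): x=5.9000 theta=0.3000
After 2 (thin lens f=-28): x=5.9000 theta=143/280 (≈0.5107)
After 3 (propagate distance d=7): x=9.4750 theta=143/280 (≈0.5107)
After 4 (thin lens f=18): x=9.4750 theta=-79/5040 (≈-0.0157)
After 5 (propagate distance d=35): x=6427/720 (≈8.9264) theta=-79/5040 (≈-0.0157)
After 6 (thin lens f=-49): x=6427/720 (≈8.9264) theta=979/5880 (≈0.1665)
After 7 (propagate distance d=30): x=491143/35280 (≈13.9213) theta=979/5880 (≈0.1665)
After 8 (curved mirror R=-52): x=491143/35280 (≈13.9213) theta=91981/131040 (≈0.7019)
After 9 (propagate distance d=30 (to screen)): x=1002679/28665 (≈34.9792) theta=91981/131040 (≈0.7019)
Rounded to 4 decimal places: x = 34.9792

Answer: 34.9792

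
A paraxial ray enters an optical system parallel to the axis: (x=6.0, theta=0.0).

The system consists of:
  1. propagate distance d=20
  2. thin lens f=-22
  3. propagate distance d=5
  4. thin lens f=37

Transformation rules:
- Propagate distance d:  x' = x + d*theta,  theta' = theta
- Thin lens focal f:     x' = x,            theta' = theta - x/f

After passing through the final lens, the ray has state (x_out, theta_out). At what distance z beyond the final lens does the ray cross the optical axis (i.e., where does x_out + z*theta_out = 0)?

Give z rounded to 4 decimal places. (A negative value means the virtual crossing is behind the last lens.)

Answer: -99.9000

Derivation:
Initial: x=6.0000 theta=0.0000
After 1 (propagate distance d=20): x=6.0000 theta=0.0000
After 2 (thin lens f=-22): x=6.0000 theta=3/11 (≈0.2727)
After 3 (propagate distance d=5): x=81/11 (≈7.3636) theta=3/11 (≈0.2727)
After 4 (thin lens f=37): x=81/11 (≈7.3636) theta=30/407 (≈0.0737)
z_focus = -x_out/theta_out = -(81/11)/(30/407) = -99.9000
Rounded to 4 decimal places: z = -99.9000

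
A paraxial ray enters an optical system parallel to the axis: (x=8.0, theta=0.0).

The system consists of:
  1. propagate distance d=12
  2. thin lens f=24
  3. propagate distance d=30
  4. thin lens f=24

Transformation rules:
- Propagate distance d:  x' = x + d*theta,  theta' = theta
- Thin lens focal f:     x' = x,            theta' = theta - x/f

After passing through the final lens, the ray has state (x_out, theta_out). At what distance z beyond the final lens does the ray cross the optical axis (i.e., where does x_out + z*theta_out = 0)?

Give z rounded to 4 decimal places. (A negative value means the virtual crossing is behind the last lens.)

Initial: x=8.0000 theta=0.0000
After 1 (propagate distance d=12): x=8.0000 theta=0.0000
After 2 (thin lens f=24): x=8.0000 theta=-1/3 (≈-0.3333)
After 3 (propagate distance d=30): x=-2.0000 theta=-1/3 (≈-0.3333)
After 4 (thin lens f=24): x=-2.0000 theta=-0.2500
z_focus = -x_out/theta_out = -(-2.0000)/(-0.2500) = -8.0000
Rounded to 4 decimal places: z = -8.0000

Answer: -8.0000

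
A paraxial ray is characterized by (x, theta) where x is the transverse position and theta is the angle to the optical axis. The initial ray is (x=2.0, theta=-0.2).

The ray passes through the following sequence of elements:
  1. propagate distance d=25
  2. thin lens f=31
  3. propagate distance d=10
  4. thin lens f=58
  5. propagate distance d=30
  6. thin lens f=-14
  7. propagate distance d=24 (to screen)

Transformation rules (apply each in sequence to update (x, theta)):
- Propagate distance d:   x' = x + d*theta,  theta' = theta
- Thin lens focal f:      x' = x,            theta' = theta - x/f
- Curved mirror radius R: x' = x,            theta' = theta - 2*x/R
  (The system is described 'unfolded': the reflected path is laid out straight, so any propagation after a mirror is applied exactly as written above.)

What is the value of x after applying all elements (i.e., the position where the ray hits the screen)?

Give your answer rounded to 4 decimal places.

Initial: x=2.0000 theta=-0.2000
After 1 (propagate distance d=25): x=-3.0000 theta=-0.2000
After 2 (thin lens f=31): x=-3.0000 theta=-16/155 (≈-0.1032)
After 3 (propagate distance d=10): x=-125/31 (≈-4.0323) theta=-16/155 (≈-0.1032)
After 4 (thin lens f=58): x=-125/31 (≈-4.0323) theta=-303/8990 (≈-0.0337)
After 5 (propagate distance d=30): x=-4534/899 (≈-5.0434) theta=-303/8990 (≈-0.0337)
After 6 (thin lens f=-14): x=-4534/899 (≈-5.0434) theta=-24791/62930 (≈-0.3939)
After 7 (propagate distance d=24 (to screen)): x=-456182/31465 (≈-14.4981) theta=-24791/62930 (≈-0.3939)
Rounded to 4 decimal places: x = -14.4981

Answer: -14.4981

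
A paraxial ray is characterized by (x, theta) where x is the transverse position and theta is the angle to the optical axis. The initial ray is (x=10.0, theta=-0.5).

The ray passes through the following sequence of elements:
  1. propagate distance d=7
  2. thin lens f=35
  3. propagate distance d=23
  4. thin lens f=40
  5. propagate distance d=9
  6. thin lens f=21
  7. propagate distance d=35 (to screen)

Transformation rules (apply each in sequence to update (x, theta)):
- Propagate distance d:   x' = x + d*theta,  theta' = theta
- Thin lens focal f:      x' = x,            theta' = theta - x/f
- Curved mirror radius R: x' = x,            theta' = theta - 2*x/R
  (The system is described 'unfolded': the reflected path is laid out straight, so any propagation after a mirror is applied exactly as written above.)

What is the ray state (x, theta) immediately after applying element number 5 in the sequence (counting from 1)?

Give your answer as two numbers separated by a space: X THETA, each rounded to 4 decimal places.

Initial: x=10.0000 theta=-0.5000
After 1 (propagate distance d=7): x=6.5000 theta=-0.5000
After 2 (thin lens f=35): x=6.5000 theta=-24/35 (≈-0.6857)
After 3 (propagate distance d=23): x=-649/70 (≈-9.2714) theta=-24/35 (≈-0.6857)
After 4 (thin lens f=40): x=-649/70 (≈-9.2714) theta=-1271/2800 (≈-0.4539)
After 5 (propagate distance d=9): x=-37399/2800 (≈-13.3568) theta=-1271/2800 (≈-0.4539)
Rounded to 4 decimal places: x = -13.3568, theta = -0.4539

Answer: -13.3568 -0.4539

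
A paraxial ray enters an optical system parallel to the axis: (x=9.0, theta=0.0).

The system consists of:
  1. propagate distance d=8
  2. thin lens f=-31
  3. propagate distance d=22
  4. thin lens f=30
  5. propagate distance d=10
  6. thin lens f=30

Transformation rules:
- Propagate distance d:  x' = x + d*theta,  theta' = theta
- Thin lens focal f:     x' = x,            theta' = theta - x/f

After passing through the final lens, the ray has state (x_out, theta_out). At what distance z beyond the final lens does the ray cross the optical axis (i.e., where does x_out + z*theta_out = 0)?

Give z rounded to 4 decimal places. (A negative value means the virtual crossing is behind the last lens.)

Answer: 19.9024

Derivation:
Initial: x=9.0000 theta=0.0000
After 1 (propagate distance d=8): x=9.0000 theta=0.0000
After 2 (thin lens f=-31): x=9.0000 theta=9/31 (≈0.2903)
After 3 (propagate distance d=22): x=477/31 (≈15.3871) theta=9/31 (≈0.2903)
After 4 (thin lens f=30): x=477/31 (≈15.3871) theta=-69/310 (≈-0.2226)
After 5 (propagate distance d=10): x=408/31 (≈13.1613) theta=-69/310 (≈-0.2226)
After 6 (thin lens f=30): x=408/31 (≈13.1613) theta=-41/62 (≈-0.6613)
z_focus = -x_out/theta_out = -(408/31)/(-41/62) = 816/41 ≈ 19.9024
Rounded to 4 decimal places: z = 19.9024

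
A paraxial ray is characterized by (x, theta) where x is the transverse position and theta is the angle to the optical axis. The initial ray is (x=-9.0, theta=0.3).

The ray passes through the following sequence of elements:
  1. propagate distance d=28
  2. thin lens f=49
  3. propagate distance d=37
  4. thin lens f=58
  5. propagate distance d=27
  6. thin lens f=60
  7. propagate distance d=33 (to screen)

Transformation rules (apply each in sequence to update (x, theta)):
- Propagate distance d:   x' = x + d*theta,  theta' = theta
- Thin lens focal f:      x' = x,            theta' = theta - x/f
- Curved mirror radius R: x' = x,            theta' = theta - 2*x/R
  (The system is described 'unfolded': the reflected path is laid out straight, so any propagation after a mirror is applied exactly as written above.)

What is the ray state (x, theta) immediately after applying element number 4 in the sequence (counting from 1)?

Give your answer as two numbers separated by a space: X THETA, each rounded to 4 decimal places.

Answer: 10.9531 0.1234

Derivation:
Initial: x=-9.0000 theta=0.3000
After 1 (propagate distance d=28): x=-0.6000 theta=0.3000
After 2 (thin lens f=49): x=-0.6000 theta=153/490 (≈0.3122)
After 3 (propagate distance d=37): x=5367/490 (≈10.9531) theta=153/490 (≈0.3122)
After 4 (thin lens f=58): x=5367/490 (≈10.9531) theta=501/4060 (≈0.1234)
Rounded to 4 decimal places: x = 10.9531, theta = 0.1234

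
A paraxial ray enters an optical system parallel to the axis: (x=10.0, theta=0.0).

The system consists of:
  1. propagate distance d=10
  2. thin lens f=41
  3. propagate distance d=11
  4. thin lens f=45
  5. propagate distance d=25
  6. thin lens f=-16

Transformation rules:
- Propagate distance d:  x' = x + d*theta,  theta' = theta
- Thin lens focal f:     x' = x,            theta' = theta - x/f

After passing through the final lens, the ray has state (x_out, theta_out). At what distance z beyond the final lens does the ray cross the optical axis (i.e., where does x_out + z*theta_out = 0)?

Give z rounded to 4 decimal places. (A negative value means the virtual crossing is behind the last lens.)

Answer: -4.8696

Derivation:
Initial: x=10.0000 theta=0.0000
After 1 (propagate distance d=10): x=10.0000 theta=0.0000
After 2 (thin lens f=41): x=10.0000 theta=-10/41 (≈-0.2439)
After 3 (propagate distance d=11): x=300/41 (≈7.3171) theta=-10/41 (≈-0.2439)
After 4 (thin lens f=45): x=300/41 (≈7.3171) theta=-50/123 (≈-0.4065)
After 5 (propagate distance d=25): x=-350/123 (≈-2.8455) theta=-50/123 (≈-0.4065)
After 6 (thin lens f=-16): x=-350/123 (≈-2.8455) theta=-575/984 (≈-0.5843)
z_focus = -x_out/theta_out = -(-350/123)/(-575/984) = -112/23 ≈ -4.8696
Rounded to 4 decimal places: z = -4.8696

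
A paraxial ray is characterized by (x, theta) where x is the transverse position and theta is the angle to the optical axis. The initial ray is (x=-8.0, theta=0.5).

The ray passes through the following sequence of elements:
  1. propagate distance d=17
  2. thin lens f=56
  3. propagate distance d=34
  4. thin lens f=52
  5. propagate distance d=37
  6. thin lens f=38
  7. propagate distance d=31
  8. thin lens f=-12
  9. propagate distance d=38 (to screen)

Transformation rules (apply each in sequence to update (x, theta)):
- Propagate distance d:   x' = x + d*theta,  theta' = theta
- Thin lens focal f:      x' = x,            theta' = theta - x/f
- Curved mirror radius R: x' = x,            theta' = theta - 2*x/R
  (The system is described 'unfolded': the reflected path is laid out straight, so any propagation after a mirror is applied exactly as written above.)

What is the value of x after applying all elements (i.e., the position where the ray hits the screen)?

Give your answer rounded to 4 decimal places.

Initial: x=-8.0000 theta=0.5000
After 1 (propagate distance d=17): x=0.5000 theta=0.5000
After 2 (thin lens f=56): x=0.5000 theta=55/112 (≈0.4911)
After 3 (propagate distance d=34): x=963/56 (≈17.1964) theta=55/112 (≈0.4911)
After 4 (thin lens f=52): x=963/56 (≈17.1964) theta=467/2912 (≈0.1604)
After 5 (propagate distance d=37): x=67355/2912 (≈23.1302) theta=467/2912 (≈0.1604)
After 6 (thin lens f=38): x=67355/2912 (≈23.1302) theta=-373/832 (≈-0.4483)
After 7 (propagate distance d=31): x=53769/5824 (≈9.2323) theta=-373/832 (≈-0.4483)
After 8 (thin lens f=-12): x=53769/5824 (≈9.2323) theta=7479/23296 (≈0.3210)
After 9 (propagate distance d=38 (to screen)): x=19203/896 (≈21.4319) theta=7479/23296 (≈0.3210)
Rounded to 4 decimal places: x = 21.4319

Answer: 21.4319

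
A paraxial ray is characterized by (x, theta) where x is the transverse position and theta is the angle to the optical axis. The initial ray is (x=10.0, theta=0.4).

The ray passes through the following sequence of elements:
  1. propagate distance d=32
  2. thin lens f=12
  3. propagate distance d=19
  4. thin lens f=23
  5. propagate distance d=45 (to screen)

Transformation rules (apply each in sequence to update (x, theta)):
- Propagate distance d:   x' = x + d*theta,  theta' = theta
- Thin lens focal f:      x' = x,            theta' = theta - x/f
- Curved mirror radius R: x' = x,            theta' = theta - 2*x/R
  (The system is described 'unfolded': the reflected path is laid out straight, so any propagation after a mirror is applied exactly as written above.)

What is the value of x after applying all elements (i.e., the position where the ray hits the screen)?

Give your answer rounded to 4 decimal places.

Answer: -62.0478

Derivation:
Initial: x=10.0000 theta=0.4000
After 1 (propagate distance d=32): x=22.8000 theta=0.4000
After 2 (thin lens f=12): x=22.8000 theta=-1.5000
After 3 (propagate distance d=19): x=-5.7000 theta=-1.5000
After 4 (thin lens f=23): x=-5.7000 theta=-144/115 (≈-1.2522)
After 5 (propagate distance d=45 (to screen)): x=-14271/230 (≈-62.0478) theta=-144/115 (≈-1.2522)
Rounded to 4 decimal places: x = -62.0478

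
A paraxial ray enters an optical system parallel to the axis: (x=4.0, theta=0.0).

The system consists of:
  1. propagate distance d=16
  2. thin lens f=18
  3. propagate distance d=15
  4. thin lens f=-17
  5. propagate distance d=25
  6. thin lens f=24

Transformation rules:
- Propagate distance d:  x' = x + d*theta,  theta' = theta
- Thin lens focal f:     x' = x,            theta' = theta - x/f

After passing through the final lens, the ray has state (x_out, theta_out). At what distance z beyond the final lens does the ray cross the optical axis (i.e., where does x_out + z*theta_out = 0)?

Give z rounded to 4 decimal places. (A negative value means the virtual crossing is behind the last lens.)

Initial: x=4.0000 theta=0.0000
After 1 (propagate distance d=16): x=4.0000 theta=0.0000
After 2 (thin lens f=18): x=4.0000 theta=-2/9 (≈-0.2222)
After 3 (propagate distance d=15): x=2/3 (≈0.6667) theta=-2/9 (≈-0.2222)
After 4 (thin lens f=-17): x=2/3 (≈0.6667) theta=-28/153 (≈-0.1830)
After 5 (propagate distance d=25): x=-598/153 (≈-3.9085) theta=-28/153 (≈-0.1830)
After 6 (thin lens f=24): x=-598/153 (≈-3.9085) theta=-37/1836 (≈-0.0202)
z_focus = -x_out/theta_out = -(-598/153)/(-37/1836) = -7176/37 ≈ -193.9459
Rounded to 4 decimal places: z = -193.9459

Answer: -193.9459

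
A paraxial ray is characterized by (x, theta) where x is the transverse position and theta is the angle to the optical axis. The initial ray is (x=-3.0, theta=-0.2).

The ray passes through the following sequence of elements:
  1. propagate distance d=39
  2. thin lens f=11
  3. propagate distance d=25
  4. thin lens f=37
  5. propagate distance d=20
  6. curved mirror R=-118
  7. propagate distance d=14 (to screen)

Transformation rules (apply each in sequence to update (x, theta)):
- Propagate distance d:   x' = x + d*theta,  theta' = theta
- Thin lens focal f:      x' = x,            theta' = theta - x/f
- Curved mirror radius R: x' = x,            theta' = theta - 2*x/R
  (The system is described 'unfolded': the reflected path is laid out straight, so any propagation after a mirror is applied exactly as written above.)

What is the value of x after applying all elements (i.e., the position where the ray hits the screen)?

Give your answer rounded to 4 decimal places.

Initial: x=-3.0000 theta=-0.2000
After 1 (propagate distance d=39): x=-10.8000 theta=-0.2000
After 2 (thin lens f=11): x=-10.8000 theta=43/55 (≈0.7818)
After 3 (propagate distance d=25): x=481/55 (≈8.7455) theta=43/55 (≈0.7818)
After 4 (thin lens f=37): x=481/55 (≈8.7455) theta=6/11 (≈0.5455)
After 5 (propagate distance d=20): x=1081/55 (≈19.6545) theta=6/11 (≈0.5455)
After 6 (curved mirror R=-118): x=1081/55 (≈19.6545) theta=2851/3245 (≈0.8786)
After 7 (propagate distance d=14 (to screen)): x=103693/3245 (≈31.9547) theta=2851/3245 (≈0.8786)
Rounded to 4 decimal places: x = 31.9547

Answer: 31.9547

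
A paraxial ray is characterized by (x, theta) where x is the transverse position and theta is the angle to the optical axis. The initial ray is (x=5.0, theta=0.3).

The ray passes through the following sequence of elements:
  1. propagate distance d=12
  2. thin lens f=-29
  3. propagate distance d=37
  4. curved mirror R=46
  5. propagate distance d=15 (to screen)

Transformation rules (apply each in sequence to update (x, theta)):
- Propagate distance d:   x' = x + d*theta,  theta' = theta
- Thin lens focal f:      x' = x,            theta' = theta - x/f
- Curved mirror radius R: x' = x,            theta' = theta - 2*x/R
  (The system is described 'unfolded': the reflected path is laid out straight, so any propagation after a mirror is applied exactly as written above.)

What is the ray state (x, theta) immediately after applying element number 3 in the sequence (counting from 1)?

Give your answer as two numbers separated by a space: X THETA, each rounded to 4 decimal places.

Initial: x=5.0000 theta=0.3000
After 1 (propagate distance d=12): x=8.6000 theta=0.3000
After 2 (thin lens f=-29): x=8.6000 theta=173/290 (≈0.5966)
After 3 (propagate distance d=37): x=1779/58 (≈30.6724) theta=173/290 (≈0.5966)
Rounded to 4 decimal places: x = 30.6724, theta = 0.5966

Answer: 30.6724 0.5966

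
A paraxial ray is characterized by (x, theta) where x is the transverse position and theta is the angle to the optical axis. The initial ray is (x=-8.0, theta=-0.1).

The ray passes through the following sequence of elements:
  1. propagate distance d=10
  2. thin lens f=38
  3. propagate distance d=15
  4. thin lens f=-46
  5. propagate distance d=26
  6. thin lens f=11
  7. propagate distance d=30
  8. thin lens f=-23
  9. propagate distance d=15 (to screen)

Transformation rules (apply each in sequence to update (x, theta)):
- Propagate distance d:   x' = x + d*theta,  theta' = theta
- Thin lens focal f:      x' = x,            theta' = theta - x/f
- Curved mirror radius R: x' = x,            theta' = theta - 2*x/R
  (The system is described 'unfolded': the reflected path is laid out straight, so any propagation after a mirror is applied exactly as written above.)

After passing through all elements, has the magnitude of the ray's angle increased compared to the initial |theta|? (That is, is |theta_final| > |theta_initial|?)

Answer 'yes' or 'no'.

Initial: x=-8.0000 theta=-0.1000
After 1 (propagate distance d=10): x=-9.0000 theta=-0.1000
After 2 (thin lens f=38): x=-9.0000 theta=13/95 (≈0.1368)
After 3 (propagate distance d=15): x=-132/19 (≈-6.9474) theta=13/95 (≈0.1368)
After 4 (thin lens f=-46): x=-132/19 (≈-6.9474) theta=-31/2185 (≈-0.0142)
After 5 (propagate distance d=26): x=-15986/2185 (≈-7.3162) theta=-31/2185 (≈-0.0142)
After 6 (thin lens f=11): x=-15986/2185 (≈-7.3162) theta=3129/4807 (≈0.6509)
After 7 (propagate distance d=30): x=293504/24035 (≈12.2115) theta=3129/4807 (≈0.6509)
After 8 (thin lens f=-23): x=293504/24035 (≈12.2115) theta=653339/552805 (≈1.1819)
After 9 (propagate distance d=15 (to screen)): x=1504607/50255 (≈29.9394) theta=653339/552805 (≈1.1819)
|theta_initial|=0.1000 |theta_final|=653339/552805 (≈1.1819) -> increased

Answer: yes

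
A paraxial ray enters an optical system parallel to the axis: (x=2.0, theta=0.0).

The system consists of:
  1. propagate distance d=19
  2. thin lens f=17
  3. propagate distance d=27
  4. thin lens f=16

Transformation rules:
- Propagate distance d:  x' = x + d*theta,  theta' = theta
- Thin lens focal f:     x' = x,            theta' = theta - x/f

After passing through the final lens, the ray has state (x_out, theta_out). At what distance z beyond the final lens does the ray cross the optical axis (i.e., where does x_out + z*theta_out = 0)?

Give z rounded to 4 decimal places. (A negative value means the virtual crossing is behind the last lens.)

Initial: x=2.0000 theta=0.0000
After 1 (propagate distance d=19): x=2.0000 theta=0.0000
After 2 (thin lens f=17): x=2.0000 theta=-2/17 (≈-0.1176)
After 3 (propagate distance d=27): x=-20/17 (≈-1.1765) theta=-2/17 (≈-0.1176)
After 4 (thin lens f=16): x=-20/17 (≈-1.1765) theta=-3/68 (≈-0.0441)
z_focus = -x_out/theta_out = -(-20/17)/(-3/68) = -80/3 ≈ -26.6667
Rounded to 4 decimal places: z = -26.6667

Answer: -26.6667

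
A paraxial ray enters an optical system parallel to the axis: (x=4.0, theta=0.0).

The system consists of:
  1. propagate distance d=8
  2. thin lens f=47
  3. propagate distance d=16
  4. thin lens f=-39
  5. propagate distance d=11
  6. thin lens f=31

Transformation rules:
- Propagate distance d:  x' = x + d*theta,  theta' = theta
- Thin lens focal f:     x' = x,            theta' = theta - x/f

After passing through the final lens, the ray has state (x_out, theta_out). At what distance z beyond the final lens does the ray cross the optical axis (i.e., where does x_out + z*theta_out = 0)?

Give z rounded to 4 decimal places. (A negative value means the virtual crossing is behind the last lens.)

Initial: x=4.0000 theta=0.0000
After 1 (propagate distance d=8): x=4.0000 theta=0.0000
After 2 (thin lens f=47): x=4.0000 theta=-4/47 (≈-0.0851)
After 3 (propagate distance d=16): x=124/47 (≈2.6383) theta=-4/47 (≈-0.0851)
After 4 (thin lens f=-39): x=124/47 (≈2.6383) theta=-32/1833 (≈-0.0175)
After 5 (propagate distance d=11): x=4484/1833 (≈2.4463) theta=-32/1833 (≈-0.0175)
After 6 (thin lens f=31): x=4484/1833 (≈2.4463) theta=-5476/56823 (≈-0.0964)
z_focus = -x_out/theta_out = -(4484/1833)/(-5476/56823) = 34751/1369 ≈ 25.3842
Rounded to 4 decimal places: z = 25.3842

Answer: 25.3842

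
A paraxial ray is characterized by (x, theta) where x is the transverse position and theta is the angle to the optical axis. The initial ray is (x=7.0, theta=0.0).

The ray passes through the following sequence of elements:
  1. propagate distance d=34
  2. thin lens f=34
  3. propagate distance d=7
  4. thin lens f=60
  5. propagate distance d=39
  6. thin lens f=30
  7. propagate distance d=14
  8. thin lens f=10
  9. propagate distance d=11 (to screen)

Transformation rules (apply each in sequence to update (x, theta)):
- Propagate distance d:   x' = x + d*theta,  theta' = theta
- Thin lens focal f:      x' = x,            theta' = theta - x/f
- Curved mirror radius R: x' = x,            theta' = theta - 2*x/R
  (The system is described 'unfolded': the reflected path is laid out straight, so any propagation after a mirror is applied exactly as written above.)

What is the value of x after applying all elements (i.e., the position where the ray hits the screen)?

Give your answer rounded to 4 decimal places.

Answer: -0.3107

Derivation:
Initial: x=7.0000 theta=0.0000
After 1 (propagate distance d=34): x=7.0000 theta=0.0000
After 2 (thin lens f=34): x=7.0000 theta=-7/34 (≈-0.2059)
After 3 (propagate distance d=7): x=189/34 (≈5.5588) theta=-7/34 (≈-0.2059)
After 4 (thin lens f=60): x=189/34 (≈5.5588) theta=-203/680 (≈-0.2985)
After 5 (propagate distance d=39): x=-4137/680 (≈-6.0838) theta=-203/680 (≈-0.2985)
After 6 (thin lens f=30): x=-4137/680 (≈-6.0838) theta=-651/6800 (≈-0.0957)
After 7 (propagate distance d=14): x=-12621/1700 (≈-7.4241) theta=-651/6800 (≈-0.0957)
After 8 (thin lens f=10): x=-12621/1700 (≈-7.4241) theta=21987/34000 (≈0.6467)
After 9 (propagate distance d=11 (to screen)): x=-10563/34000 (≈-0.3107) theta=21987/34000 (≈0.6467)
Rounded to 4 decimal places: x = -0.3107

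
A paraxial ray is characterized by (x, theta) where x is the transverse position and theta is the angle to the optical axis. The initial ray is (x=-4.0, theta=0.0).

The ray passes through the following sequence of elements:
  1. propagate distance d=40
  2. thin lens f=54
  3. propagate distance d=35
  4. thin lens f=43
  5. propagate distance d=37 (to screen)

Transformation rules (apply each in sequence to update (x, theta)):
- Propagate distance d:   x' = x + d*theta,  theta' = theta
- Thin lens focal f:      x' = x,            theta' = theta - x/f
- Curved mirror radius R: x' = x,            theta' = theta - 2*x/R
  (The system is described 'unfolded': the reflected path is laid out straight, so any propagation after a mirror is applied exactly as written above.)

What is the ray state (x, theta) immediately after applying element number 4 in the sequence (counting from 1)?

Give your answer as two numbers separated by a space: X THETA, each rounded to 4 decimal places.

Answer: -1.4074 0.1068

Derivation:
Initial: x=-4.0000 theta=0.0000
After 1 (propagate distance d=40): x=-4.0000 theta=0.0000
After 2 (thin lens f=54): x=-4.0000 theta=2/27 (≈0.0741)
After 3 (propagate distance d=35): x=-38/27 (≈-1.4074) theta=2/27 (≈0.0741)
After 4 (thin lens f=43): x=-38/27 (≈-1.4074) theta=124/1161 (≈0.1068)
Rounded to 4 decimal places: x = -1.4074, theta = 0.1068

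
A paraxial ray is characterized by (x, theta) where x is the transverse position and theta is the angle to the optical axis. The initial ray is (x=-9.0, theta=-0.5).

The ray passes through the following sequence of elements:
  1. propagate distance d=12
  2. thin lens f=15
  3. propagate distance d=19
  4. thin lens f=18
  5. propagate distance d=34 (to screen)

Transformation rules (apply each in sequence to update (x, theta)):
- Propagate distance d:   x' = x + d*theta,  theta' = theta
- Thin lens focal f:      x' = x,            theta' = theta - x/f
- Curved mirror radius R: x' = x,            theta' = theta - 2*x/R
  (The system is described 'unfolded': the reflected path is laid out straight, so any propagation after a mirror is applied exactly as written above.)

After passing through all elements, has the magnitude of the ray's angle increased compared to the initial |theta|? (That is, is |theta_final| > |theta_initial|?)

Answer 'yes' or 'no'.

Answer: yes

Derivation:
Initial: x=-9.0000 theta=-0.5000
After 1 (propagate distance d=12): x=-15.0000 theta=-0.5000
After 2 (thin lens f=15): x=-15.0000 theta=0.5000
After 3 (propagate distance d=19): x=-5.5000 theta=0.5000
After 4 (thin lens f=18): x=-5.5000 theta=29/36 (≈0.8056)
After 5 (propagate distance d=34 (to screen)): x=197/9 (≈21.8889) theta=29/36 (≈0.8056)
|theta_initial|=0.5000 |theta_final|=29/36 (≈0.8056) -> increased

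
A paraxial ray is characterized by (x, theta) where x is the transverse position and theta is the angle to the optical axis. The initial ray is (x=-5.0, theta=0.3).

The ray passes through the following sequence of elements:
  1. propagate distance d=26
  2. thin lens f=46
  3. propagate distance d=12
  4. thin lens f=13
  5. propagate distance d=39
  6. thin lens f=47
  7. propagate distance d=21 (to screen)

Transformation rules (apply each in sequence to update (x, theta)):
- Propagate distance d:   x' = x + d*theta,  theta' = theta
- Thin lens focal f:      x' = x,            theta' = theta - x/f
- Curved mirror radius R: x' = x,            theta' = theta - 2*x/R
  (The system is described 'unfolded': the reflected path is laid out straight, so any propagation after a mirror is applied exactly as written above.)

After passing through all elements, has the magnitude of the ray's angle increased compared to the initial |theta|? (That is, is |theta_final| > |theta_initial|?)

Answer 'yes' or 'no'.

Answer: no

Derivation:
Initial: x=-5.0000 theta=0.3000
After 1 (propagate distance d=26): x=2.8000 theta=0.3000
After 2 (thin lens f=46): x=2.8000 theta=11/46 (≈0.2391)
After 3 (propagate distance d=12): x=652/115 (≈5.6696) theta=11/46 (≈0.2391)
After 4 (thin lens f=13): x=652/115 (≈5.6696) theta=-589/2990 (≈-0.1970)
After 5 (propagate distance d=39): x=-463/230 (≈-2.0130) theta=-589/2990 (≈-0.1970)
After 6 (thin lens f=47): x=-463/230 (≈-2.0130) theta=-10832/70265 (≈-0.1542)
After 7 (propagate distance d=21 (to screen)): x=-737837/140530 (≈-5.2504) theta=-10832/70265 (≈-0.1542)
|theta_initial|=0.3000 |theta_final|=10832/70265 (≈0.1542) -> not increased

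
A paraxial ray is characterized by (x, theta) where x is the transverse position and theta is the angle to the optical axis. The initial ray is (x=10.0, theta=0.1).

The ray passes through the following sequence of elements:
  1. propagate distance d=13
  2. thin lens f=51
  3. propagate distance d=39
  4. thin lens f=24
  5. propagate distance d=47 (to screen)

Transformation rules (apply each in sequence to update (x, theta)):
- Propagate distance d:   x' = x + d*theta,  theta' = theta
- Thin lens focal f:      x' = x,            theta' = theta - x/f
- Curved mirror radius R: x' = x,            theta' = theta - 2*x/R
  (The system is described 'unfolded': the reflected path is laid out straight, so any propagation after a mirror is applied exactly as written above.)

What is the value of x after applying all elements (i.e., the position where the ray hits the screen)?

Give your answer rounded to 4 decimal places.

Initial: x=10.0000 theta=0.1000
After 1 (propagate distance d=13): x=11.3000 theta=0.1000
After 2 (thin lens f=51): x=11.3000 theta=-31/255 (≈-0.1216)
After 3 (propagate distance d=39): x=223/34 (≈6.5588) theta=-31/255 (≈-0.1216)
After 4 (thin lens f=24): x=223/34 (≈6.5588) theta=-537/1360 (≈-0.3949)
After 5 (propagate distance d=47 (to screen)): x=-16319/1360 (≈-11.9993) theta=-537/1360 (≈-0.3949)
Rounded to 4 decimal places: x = -11.9993

Answer: -11.9993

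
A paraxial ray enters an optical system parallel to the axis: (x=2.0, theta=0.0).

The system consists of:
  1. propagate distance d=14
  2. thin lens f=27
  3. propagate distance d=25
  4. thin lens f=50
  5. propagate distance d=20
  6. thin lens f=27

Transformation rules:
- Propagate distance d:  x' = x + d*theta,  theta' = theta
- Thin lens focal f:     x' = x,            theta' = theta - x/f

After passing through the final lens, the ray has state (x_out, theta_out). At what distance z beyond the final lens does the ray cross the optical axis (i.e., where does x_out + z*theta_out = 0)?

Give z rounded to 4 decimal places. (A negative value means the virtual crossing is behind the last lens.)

Initial: x=2.0000 theta=0.0000
After 1 (propagate distance d=14): x=2.0000 theta=0.0000
After 2 (thin lens f=27): x=2.0000 theta=-2/27 (≈-0.0741)
After 3 (propagate distance d=25): x=4/27 (≈0.1481) theta=-2/27 (≈-0.0741)
After 4 (thin lens f=50): x=4/27 (≈0.1481) theta=-52/675 (≈-0.0770)
After 5 (propagate distance d=20): x=-188/135 (≈-1.3926) theta=-52/675 (≈-0.0770)
After 6 (thin lens f=27): x=-188/135 (≈-1.3926) theta=-464/18225 (≈-0.0255)
z_focus = -x_out/theta_out = -(-188/135)/(-464/18225) = -6345/116 ≈ -54.6983
Rounded to 4 decimal places: z = -54.6983

Answer: -54.6983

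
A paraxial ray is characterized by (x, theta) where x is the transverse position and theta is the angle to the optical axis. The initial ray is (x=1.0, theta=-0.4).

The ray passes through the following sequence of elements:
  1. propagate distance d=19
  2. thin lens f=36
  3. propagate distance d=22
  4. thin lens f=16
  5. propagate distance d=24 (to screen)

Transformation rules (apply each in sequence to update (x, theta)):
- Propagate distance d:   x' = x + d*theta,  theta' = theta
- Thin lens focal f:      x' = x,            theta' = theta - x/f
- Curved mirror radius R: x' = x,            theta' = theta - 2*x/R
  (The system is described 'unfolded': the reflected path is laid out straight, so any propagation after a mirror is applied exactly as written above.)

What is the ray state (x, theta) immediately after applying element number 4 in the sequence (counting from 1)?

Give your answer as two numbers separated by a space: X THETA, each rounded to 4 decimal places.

Initial: x=1.0000 theta=-0.4000
After 1 (propagate distance d=19): x=-6.6000 theta=-0.4000
After 2 (thin lens f=36): x=-6.6000 theta=-13/60 (≈-0.2167)
After 3 (propagate distance d=22): x=-341/30 (≈-11.3667) theta=-13/60 (≈-0.2167)
After 4 (thin lens f=16): x=-341/30 (≈-11.3667) theta=79/160 (≈0.4938)
Rounded to 4 decimal places: x = -11.3667, theta = 0.4938

Answer: -11.3667 0.4938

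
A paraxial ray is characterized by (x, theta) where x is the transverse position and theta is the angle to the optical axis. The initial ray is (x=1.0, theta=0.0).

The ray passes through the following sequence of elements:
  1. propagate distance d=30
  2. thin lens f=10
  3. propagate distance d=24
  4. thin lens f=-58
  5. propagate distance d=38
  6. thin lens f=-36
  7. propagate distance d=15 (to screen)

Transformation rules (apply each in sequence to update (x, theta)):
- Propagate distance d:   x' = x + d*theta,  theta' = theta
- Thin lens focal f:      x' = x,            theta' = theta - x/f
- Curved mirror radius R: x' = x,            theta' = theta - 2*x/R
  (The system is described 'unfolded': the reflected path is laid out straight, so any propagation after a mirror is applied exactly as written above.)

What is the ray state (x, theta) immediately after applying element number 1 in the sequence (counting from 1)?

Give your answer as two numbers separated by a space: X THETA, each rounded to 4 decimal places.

Answer: 1.0000 0.0000

Derivation:
Initial: x=1.0000 theta=0.0000
After 1 (propagate distance d=30): x=1.0000 theta=0.0000
Rounded to 4 decimal places: x = 1.0000, theta = 0.0000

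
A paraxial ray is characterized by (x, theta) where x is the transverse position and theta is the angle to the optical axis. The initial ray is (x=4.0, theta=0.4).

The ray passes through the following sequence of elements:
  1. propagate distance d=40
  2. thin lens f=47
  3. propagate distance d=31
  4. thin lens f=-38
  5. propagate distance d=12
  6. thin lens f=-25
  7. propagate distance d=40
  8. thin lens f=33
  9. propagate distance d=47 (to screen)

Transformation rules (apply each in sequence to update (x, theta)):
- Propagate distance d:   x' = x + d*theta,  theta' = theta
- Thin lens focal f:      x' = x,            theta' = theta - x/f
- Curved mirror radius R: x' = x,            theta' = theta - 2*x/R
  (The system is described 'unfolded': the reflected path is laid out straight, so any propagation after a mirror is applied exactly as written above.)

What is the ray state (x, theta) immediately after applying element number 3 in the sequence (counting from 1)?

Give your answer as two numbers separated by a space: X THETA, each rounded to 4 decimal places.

Initial: x=4.0000 theta=0.4000
After 1 (propagate distance d=40): x=20.0000 theta=0.4000
After 2 (thin lens f=47): x=20.0000 theta=-6/235 (≈-0.0255)
After 3 (propagate distance d=31): x=4514/235 (≈19.2085) theta=-6/235 (≈-0.0255)
Rounded to 4 decimal places: x = 19.2085, theta = -0.0255

Answer: 19.2085 -0.0255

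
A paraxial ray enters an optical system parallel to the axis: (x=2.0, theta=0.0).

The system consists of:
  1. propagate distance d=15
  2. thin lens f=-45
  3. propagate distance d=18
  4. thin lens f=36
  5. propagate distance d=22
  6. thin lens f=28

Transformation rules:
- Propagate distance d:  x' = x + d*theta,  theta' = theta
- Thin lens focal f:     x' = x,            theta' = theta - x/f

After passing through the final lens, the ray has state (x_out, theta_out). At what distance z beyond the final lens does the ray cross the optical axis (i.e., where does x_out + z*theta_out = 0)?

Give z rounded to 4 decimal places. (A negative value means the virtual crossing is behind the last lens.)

Answer: 19.2889

Derivation:
Initial: x=2.0000 theta=0.0000
After 1 (propagate distance d=15): x=2.0000 theta=0.0000
After 2 (thin lens f=-45): x=2.0000 theta=2/45 (≈0.0444)
After 3 (propagate distance d=18): x=2.8000 theta=2/45 (≈0.0444)
After 4 (thin lens f=36): x=2.8000 theta=-1/30 (≈-0.0333)
After 5 (propagate distance d=22): x=31/15 (≈2.0667) theta=-1/30 (≈-0.0333)
After 6 (thin lens f=28): x=31/15 (≈2.0667) theta=-3/28 (≈-0.1071)
z_focus = -x_out/theta_out = -(31/15)/(-3/28) = 868/45 ≈ 19.2889
Rounded to 4 decimal places: z = 19.2889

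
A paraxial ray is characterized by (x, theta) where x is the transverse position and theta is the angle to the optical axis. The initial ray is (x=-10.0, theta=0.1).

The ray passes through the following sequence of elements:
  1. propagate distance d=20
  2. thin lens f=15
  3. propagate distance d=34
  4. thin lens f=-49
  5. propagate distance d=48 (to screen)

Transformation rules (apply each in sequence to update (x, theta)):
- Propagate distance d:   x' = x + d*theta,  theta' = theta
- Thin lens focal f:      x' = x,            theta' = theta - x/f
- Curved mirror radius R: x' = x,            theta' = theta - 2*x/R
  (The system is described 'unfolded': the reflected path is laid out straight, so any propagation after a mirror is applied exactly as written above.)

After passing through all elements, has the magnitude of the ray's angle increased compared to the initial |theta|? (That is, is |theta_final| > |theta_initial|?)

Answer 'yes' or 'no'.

Initial: x=-10.0000 theta=0.1000
After 1 (propagate distance d=20): x=-8.0000 theta=0.1000
After 2 (thin lens f=15): x=-8.0000 theta=19/30 (≈0.6333)
After 3 (propagate distance d=34): x=203/15 (≈13.5333) theta=19/30 (≈0.6333)
After 4 (thin lens f=-49): x=203/15 (≈13.5333) theta=191/210 (≈0.9095)
After 5 (propagate distance d=48 (to screen)): x=1201/21 (≈57.1905) theta=191/210 (≈0.9095)
|theta_initial|=0.1000 |theta_final|=191/210 (≈0.9095) -> increased

Answer: yes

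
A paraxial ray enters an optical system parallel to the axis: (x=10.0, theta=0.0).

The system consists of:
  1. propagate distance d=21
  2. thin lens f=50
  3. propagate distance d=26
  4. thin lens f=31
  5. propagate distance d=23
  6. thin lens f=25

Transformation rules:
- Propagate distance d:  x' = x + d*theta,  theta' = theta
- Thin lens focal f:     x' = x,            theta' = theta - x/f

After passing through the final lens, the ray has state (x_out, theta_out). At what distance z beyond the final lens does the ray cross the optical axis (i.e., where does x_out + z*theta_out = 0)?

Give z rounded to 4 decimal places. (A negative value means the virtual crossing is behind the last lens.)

Initial: x=10.0000 theta=0.0000
After 1 (propagate distance d=21): x=10.0000 theta=0.0000
After 2 (thin lens f=50): x=10.0000 theta=-0.2000
After 3 (propagate distance d=26): x=4.8000 theta=-0.2000
After 4 (thin lens f=31): x=4.8000 theta=-11/31 (≈-0.3548)
After 5 (propagate distance d=23): x=-521/155 (≈-3.3613) theta=-11/31 (≈-0.3548)
After 6 (thin lens f=25): x=-521/155 (≈-3.3613) theta=-854/3875 (≈-0.2204)
z_focus = -x_out/theta_out = -(-521/155)/(-854/3875) = -13025/854 ≈ -15.2518
Rounded to 4 decimal places: z = -15.2518

Answer: -15.2518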